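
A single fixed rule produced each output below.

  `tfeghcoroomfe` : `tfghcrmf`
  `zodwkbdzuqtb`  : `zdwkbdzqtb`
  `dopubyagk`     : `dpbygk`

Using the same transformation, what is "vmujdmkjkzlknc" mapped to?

Looking at the pairs, the operation is to remove every vowel.
Applying that to "vmujdmkjkzlknc" gives "vmjdmkjkzlknc".

vmjdmkjkzlknc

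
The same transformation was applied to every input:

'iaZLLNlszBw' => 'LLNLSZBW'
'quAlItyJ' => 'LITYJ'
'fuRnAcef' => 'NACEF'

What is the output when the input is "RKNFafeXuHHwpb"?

Looking at the pairs, the operation is to delete the first 3 characters, then convert every letter to uppercase.
For "RKNFafeXuHHwpb", step one produces "FafeXuHHwpb"; step two turns that into "FAFEXUHHWPB".

FAFEXUHHWPB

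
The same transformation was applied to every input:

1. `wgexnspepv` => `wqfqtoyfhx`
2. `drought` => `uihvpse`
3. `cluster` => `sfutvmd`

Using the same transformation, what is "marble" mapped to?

fmcsbn

Each output is the input with this applied: reverse the string, then shift every letter 1 place forward in the alphabet (wrapping around).
For "marble", step one produces "elbram"; step two turns that into "fmcsbn".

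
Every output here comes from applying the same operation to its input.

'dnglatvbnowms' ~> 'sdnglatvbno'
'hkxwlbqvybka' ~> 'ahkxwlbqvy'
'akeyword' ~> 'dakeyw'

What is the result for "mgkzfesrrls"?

smgkzfesr

In each case the input is transformed by: move the last 3 characters to the front (rotate right by 3), then delete the first 2 characters.
"mgkzfesrrls" → "rlsmgkzfesr" → "smgkzfesr".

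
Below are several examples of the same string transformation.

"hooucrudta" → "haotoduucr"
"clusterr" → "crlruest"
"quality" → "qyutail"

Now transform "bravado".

Each output is the input with this applied: take characters alternately from the front and the back (1st, last, 2nd, 2nd-last, ...).
On "bravado" that produces "bordaav".

bordaav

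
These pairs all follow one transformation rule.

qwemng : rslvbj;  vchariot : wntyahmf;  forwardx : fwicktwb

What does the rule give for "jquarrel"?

In each case the input is transformed by: shift every letter 5 places forward in the alphabet (wrapping around), then swap the front and back halves of the string.
Working it through for "jquarrel": intermediate "ovzfwwjq", final "wwjqovzf".

wwjqovzf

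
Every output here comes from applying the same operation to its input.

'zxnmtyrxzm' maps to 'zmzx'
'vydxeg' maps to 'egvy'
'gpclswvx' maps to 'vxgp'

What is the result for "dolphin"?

indo

What's happening: move the first 2 characters to the end (rotate left by 2), then keep only the last 4 characters.
On "dolphin": the first step gives "lphindo", and the second then gives "indo".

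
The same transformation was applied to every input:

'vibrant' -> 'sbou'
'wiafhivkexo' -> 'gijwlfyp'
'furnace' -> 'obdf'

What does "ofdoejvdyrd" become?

pfkwezse

Each output is the input with this applied: shift every letter 1 place forward in the alphabet (wrapping around), then delete the first 3 characters.
For "ofdoejvdyrd", step one produces "pgepfkwezse"; step two turns that into "pfkwezse".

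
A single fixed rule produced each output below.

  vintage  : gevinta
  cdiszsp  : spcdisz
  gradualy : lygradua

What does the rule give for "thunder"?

Rule — move the last 2 characters to the front (rotate right by 2).
On "thunder" that produces "erthund".

erthund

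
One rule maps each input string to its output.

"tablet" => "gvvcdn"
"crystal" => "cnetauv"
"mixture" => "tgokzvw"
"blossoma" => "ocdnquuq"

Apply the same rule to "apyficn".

epcrahk

What's happening: shift every letter 2 places forward in the alphabet (wrapping around), then move the last 2 characters to the front (rotate right by 2).
"apyficn" → "crahkep" → "epcrahk".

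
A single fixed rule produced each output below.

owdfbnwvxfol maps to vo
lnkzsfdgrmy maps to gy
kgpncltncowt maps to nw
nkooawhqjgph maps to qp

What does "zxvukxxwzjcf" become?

wc

Rule — keep one character in every 3, starting at position 2 (positions 2nd, 5th, 8th, ...), then keep only the last 2 characters.
"zxvukxxwzjcf" → "xkwc" → "wc".
(Check on "kgpncltncowt": → "gcnw" → "nw" ✓)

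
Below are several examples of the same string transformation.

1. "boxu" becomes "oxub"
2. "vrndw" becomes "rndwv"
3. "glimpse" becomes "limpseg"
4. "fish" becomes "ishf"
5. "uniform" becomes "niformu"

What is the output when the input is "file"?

ilef

Looking at the pairs, the operation is to move the first character to the end.
For "file" the result is "ilef".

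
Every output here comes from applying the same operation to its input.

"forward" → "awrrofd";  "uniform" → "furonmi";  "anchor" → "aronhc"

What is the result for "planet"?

atpnle

The pattern: sort the characters into reverse alphabetical order, then move the last character to the front.
On "planet": the first step gives "tpnlea", and the second then gives "atpnle".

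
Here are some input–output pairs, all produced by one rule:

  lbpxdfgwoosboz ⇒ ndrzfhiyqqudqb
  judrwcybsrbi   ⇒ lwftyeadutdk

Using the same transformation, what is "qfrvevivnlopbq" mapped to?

In each case the input is transformed by: shift every letter 2 places forward in the alphabet (wrapping around).
Doing the same to "qfrvevivnlopbq": "shtxgxkxpnqrds".

shtxgxkxpnqrds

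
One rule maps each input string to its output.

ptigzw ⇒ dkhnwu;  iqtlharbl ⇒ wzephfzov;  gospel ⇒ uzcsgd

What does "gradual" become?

uzfooir

In each case the input is transformed by: take characters alternately from the front and the back (1st, last, 2nd, 2nd-last, ...), then shift every letter 12 places backward in the alphabet (wrapping around).
"gradual" → "glraaud" → "uzfooir".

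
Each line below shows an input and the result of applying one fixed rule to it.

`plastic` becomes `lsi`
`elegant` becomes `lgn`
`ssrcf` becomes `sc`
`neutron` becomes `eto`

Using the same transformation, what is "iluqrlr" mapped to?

lql

Rule — keep every other character starting from the second (positions 2nd, 4th, 6th, ...).
Applying that to "iluqrlr" gives "lql".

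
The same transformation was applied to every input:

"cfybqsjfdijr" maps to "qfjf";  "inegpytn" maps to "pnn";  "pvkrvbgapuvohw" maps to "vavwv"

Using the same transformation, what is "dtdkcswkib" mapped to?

ckt

Each output is the input with this applied: keep one character in every 3, starting at position 2 (positions 2nd, 5th, 8th, ...), then move the first character to the end.
Starting from "dtdkcswkib": after the first operation, "tck"; after the second, "ckt".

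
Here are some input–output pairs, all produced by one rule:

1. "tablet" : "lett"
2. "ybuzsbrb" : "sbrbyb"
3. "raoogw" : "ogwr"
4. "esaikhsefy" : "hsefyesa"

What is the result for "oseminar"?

Each output is the input with this applied: swap the front and back halves of the string, then delete the last 2 characters.
Applying that to "oseminar" gives "inaros".

inaros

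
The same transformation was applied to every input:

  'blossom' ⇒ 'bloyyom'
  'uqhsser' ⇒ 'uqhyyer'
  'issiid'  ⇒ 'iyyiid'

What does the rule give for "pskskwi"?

The pattern: replace every "s" with "y".
So "pskskwi" becomes "pykykwi".

pykykwi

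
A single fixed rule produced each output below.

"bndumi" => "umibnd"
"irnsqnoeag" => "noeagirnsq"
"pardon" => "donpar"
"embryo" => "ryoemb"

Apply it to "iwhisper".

In each case the input is transformed by: swap the front and back halves of the string.
Applying that to "iwhisper" gives "speriwhi".

speriwhi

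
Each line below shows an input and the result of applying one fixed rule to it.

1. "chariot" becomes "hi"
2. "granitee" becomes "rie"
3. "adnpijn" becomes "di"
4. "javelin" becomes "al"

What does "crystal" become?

In each case the input is transformed by: keep one character in every 3, starting at position 2 (positions 2nd, 5th, 8th, ...).
On "crystal" that produces "rt".

rt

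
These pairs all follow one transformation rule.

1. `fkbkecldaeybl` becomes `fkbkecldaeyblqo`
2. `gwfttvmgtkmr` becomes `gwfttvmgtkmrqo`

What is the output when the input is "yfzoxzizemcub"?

yfzoxzizemcubqo

The pattern: append "qo".
So "yfzoxzizemcub" becomes "yfzoxzizemcubqo".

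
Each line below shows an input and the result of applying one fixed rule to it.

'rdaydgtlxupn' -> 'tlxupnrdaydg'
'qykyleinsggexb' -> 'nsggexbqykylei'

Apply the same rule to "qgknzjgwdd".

jgwddqgknz

The transformation: swap the front and back halves of the string.
Applying that to "qgknzjgwdd" gives "jgwddqgknz".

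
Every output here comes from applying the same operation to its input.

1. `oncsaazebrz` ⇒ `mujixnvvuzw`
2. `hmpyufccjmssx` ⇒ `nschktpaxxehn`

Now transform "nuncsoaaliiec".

What's happening: shift every letter 5 places backward in the alphabet (wrapping around), then move the last 2 characters to the front (rotate right by 2).
Applying both steps to "nuncsoaaliiec": "ipixnjvvgddzx", then "zxipixnjvvgdd".

zxipixnjvvgdd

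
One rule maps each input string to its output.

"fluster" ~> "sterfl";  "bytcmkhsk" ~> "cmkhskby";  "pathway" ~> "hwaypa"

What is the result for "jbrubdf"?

ubdfjb

Rule — move the first 2 characters to the end (rotate left by 2), then delete the first character.
"jbrubdf" → "rubdfjb" → "ubdfjb".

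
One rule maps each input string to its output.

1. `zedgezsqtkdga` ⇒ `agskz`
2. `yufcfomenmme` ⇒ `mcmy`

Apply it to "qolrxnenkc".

creq

Looking at the pairs, the operation is to keep one character in every 3, starting at position 1 (positions 1st, 4th, 7th, ...), then swap the first and last characters.
Working it through for "qolrxnenkc": intermediate "qrec", final "creq".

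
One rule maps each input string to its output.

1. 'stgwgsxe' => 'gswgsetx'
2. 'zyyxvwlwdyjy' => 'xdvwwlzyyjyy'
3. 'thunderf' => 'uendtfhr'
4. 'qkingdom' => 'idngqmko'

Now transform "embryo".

ybreom

Each output is the input with this applied: take characters alternately from the front and the back (1st, last, 2nd, 2nd-last, ...), then swap the front and back halves of the string.
On "embryo" that produces "ybreom".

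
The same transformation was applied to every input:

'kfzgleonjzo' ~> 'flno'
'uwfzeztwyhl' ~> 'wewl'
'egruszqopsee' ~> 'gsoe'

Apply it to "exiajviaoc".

xja

In each case the input is transformed by: keep one character in every 3, starting at position 2 (positions 2nd, 5th, 8th, ...).
"exiajviaoc" → "xja".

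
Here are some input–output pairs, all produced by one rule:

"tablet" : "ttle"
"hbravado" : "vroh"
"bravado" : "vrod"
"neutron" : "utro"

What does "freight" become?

trih

The rule is to sort the characters into reverse alphabetical order, then keep only the first 4 characters.
Applying both steps to "freight": "trihgfe", then "trih".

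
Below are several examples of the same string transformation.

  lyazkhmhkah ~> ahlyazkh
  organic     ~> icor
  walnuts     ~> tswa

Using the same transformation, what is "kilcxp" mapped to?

xpk

Looking at the pairs, the operation is to move the last 2 characters to the front (rotate right by 2), then delete the last 3 characters.
"kilcxp" → "xpkilc" → "xpk".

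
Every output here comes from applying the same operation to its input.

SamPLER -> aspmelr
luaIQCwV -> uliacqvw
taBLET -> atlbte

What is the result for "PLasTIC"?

Each output is the input with this applied: swap each adjacent pair of characters (1↔2, 3↔4, ...), then convert every letter to lowercase.
For "PLasTIC" the result is "lpsaitc".

lpsaitc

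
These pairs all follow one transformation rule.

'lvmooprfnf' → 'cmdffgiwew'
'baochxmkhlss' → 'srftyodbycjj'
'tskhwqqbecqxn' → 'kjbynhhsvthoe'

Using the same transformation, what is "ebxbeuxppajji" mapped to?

vsosvloggraaz

The rule is to shift every letter 9 places backward in the alphabet (wrapping around).
"ebxbeuxppajji" → "vsosvloggraaz".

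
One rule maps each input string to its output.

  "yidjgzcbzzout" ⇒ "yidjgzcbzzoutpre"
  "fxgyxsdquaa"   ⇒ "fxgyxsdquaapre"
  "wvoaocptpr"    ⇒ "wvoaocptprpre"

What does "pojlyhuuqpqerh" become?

Each output is the input with this applied: append "pre".
On "pojlyhuuqpqerh" that produces "pojlyhuuqpqerhpre".

pojlyhuuqpqerhpre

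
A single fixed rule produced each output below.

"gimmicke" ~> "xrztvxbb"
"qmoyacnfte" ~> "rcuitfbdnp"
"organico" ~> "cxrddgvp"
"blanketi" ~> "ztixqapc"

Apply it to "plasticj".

ixryeaph

The rule is to swap the front and back halves of the string, then shift every letter 11 places backward in the alphabet (wrapping around).
On "plasticj" that produces "ixryeaph".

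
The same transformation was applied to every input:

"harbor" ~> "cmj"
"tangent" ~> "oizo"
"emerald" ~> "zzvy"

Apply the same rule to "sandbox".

niws

Looking at the pairs, the operation is to keep every other character starting from the first (positions 1st, 3rd, 5th, ...), then shift every letter 5 places backward in the alphabet (wrapping around).
Applying both steps to "sandbox": "snbx", then "niws".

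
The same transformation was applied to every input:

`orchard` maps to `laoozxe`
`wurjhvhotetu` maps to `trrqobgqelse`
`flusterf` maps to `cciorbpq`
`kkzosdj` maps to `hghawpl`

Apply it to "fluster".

In each case the input is transformed by: take characters alternately from the front and the back (1st, last, 2nd, 2nd-last, ...), then shift every letter 3 places backward in the alphabet (wrapping around).
Applying both steps to "fluster": "frleuts", then "coibrqp".
(Check on "kkzosdj": → "kjkdzso" → "hghawpl" ✓)

coibrqp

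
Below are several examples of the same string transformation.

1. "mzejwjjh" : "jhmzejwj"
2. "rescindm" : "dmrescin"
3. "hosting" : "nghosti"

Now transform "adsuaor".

In each case the input is transformed by: move the last 2 characters to the front (rotate right by 2).
Doing the same to "adsuaor": "oradsua".

oradsua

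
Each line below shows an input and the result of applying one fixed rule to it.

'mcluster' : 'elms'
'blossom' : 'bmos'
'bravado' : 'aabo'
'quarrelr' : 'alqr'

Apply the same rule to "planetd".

adep

The transformation: keep every other character starting from the first (positions 1st, 3rd, 5th, ...), then sort the characters into alphabetical order.
For "planetd" the result is "adep".
(Check on "mcluster": → "mlse" → "elms" ✓)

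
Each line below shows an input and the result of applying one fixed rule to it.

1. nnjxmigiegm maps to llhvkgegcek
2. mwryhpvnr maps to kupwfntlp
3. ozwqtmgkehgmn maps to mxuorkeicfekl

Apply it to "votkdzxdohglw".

Each output is the input with this applied: shift every letter 2 places backward in the alphabet (wrapping around).
On "votkdzxdohglw" that produces "tmribxvbmfeju".

tmribxvbmfeju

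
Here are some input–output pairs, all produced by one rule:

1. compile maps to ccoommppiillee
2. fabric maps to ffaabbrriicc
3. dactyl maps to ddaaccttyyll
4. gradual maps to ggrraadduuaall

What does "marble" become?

mmaarrbbllee

In each case the input is transformed by: double every character.
"marble" → "mmaarrbbllee".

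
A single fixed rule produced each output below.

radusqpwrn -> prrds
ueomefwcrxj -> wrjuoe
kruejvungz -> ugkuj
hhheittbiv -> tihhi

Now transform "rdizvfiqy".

iyriv

Each output is the input with this applied: keep every other character starting from the first (positions 1st, 3rd, 5th, ...), then move the first 3 characters to the end (rotate left by 3).
Applying both steps to "rdizvfiqy": "riviy", then "iyriv".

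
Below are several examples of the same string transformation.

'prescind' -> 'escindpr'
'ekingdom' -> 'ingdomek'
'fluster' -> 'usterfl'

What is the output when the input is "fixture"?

In each case the input is transformed by: move the first 2 characters to the end (rotate left by 2).
On "fixture" that produces "xturefi".

xturefi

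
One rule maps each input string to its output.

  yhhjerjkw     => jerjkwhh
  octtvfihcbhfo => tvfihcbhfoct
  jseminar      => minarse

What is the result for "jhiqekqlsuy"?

qekqlsuyhi

Each output is the input with this applied: delete the first character, then move the first 2 characters to the end (rotate left by 2).
"jhiqekqlsuy" → "hiqekqlsuy" → "qekqlsuyhi".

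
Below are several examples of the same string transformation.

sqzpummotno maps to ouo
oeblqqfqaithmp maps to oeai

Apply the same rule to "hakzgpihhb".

ai

What's happening: move the last 3 characters to the front (rotate right by 3), then keep only the vowels.
Applying both steps to "hakzgpihhb": "hhbhakzgpi", then "ai".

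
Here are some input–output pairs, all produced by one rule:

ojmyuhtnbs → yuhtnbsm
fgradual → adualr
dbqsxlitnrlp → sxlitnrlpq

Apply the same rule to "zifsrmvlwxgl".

Each output is the input with this applied: delete the first 2 characters, then move the first character to the end.
So "zifsrmvlwxgl" becomes "srmvlwxglf".

srmvlwxglf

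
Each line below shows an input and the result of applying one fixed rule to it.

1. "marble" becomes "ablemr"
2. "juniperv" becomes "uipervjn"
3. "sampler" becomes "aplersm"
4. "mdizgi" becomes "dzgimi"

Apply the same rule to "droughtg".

rughtgdo

The pattern: move the first 2 characters to the end (rotate left by 2), then swap the first and last characters.
For "droughtg", step one produces "oughtgdr"; step two turns that into "rughtgdo".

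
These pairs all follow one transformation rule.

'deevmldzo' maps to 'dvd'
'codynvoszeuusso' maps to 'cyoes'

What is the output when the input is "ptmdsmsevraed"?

The pattern: keep one character in every 3, starting at position 1 (positions 1st, 4th, 7th, ...).
Doing the same to "ptmdsmsevraed": "pdsrd".

pdsrd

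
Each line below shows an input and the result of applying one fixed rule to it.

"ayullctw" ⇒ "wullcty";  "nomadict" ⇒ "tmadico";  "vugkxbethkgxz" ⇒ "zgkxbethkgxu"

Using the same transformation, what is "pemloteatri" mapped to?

imloteatre

The transformation: delete the first character, then swap the first and last characters.
Applying that to "pemloteatri" gives "imloteatre".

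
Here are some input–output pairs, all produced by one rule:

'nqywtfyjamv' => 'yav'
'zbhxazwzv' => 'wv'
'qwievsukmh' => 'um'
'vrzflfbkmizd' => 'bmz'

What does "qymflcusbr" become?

The rule is to keep every other character starting from the first (positions 1st, 3rd, 5th, ...), then delete the first 3 characters.
Working it through for "qymflcusbr": intermediate "qmlub", final "ub".

ub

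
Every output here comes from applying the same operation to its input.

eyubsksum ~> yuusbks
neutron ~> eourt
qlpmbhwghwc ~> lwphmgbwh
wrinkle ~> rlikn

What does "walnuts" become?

In each case the input is transformed by: take characters alternately from the front and the back (1st, last, 2nd, 2nd-last, ...), then delete the first 2 characters.
On "walnuts": the first step gives "wsatlun", and the second then gives "atlun".

atlun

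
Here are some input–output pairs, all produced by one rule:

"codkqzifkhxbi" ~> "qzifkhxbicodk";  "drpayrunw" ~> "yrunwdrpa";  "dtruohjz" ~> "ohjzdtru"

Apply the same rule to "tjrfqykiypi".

Looking at the pairs, the operation is to move the first character to the end, then move the first 3 characters to the end (rotate left by 3).
Applying both steps to "tjrfqykiypi": "jrfqykiypit", then "qykiypitjrf".

qykiypitjrf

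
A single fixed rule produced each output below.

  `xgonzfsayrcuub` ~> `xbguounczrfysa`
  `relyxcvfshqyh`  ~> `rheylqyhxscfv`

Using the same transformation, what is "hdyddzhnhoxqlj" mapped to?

The pattern: take characters alternately from the front and the back (1st, last, 2nd, 2nd-last, ...).
So "hdyddzhnhoxqlj" becomes "hjdlyqdxdozhhn".

hjdlyqdxdozhhn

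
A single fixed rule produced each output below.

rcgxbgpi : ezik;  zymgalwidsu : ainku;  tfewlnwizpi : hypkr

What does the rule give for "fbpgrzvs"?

dibu

The transformation: keep every other character starting from the second (positions 2nd, 4th, 6th, ...), then shift every letter 2 places forward in the alphabet (wrapping around).
For "fbpgrzvs", step one produces "bgzs"; step two turns that into "dibu".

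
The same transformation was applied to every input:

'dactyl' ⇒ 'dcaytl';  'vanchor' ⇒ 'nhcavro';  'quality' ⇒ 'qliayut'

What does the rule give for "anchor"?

hcaron

Looking at the pairs, the operation is to sort the characters into reverse alphabetical order, then move the first 3 characters to the end (rotate left by 3).
Starting from "anchor": after the first operation, "ronhca"; after the second, "hcaron".
(Check on "vanchor": → "vronhca" → "nhcavro" ✓)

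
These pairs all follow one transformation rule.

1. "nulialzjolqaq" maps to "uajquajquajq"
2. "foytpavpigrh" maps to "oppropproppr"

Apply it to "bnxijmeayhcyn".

njacnjacnjac

Looking at the pairs, the operation is to keep one character in every 3, starting at position 2 (positions 2nd, 5th, 8th, ...), then write the whole string 3 times in a row.
For "bnxijmeayhcyn" the result is "njacnjacnjac".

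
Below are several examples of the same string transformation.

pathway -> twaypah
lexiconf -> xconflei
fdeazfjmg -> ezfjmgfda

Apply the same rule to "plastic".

The transformation: move the first 3 characters to the end (rotate left by 3), then swap the first and last characters.
For "plastic", step one produces "sticpla"; step two turns that into "aticpls".

aticpls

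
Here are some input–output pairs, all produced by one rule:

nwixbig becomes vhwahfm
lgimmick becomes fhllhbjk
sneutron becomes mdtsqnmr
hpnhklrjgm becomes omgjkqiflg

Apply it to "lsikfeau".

In each case the input is transformed by: shift every letter 1 place backward in the alphabet (wrapping around), then move the first character to the end.
Starting from "lsikfeau": after the first operation, "krhjedzt"; after the second, "rhjedztk".

rhjedztk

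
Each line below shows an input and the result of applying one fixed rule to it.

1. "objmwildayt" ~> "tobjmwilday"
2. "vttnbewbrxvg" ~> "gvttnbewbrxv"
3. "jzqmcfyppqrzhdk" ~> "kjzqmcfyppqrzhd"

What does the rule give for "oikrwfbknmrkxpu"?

The transformation: move the last character to the front.
For "oikrwfbknmrkxpu" the result is "uoikrwfbknmrkxp".

uoikrwfbknmrkxp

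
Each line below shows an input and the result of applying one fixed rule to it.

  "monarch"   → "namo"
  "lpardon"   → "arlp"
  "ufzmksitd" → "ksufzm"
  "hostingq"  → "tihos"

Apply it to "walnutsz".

nuwal

The pattern: delete the last 3 characters, then move the last 2 characters to the front (rotate right by 2).
Applying both steps to "walnutsz": "walnu", then "nuwal".
(Check on "lpardon": → "lpar" → "arlp" ✓)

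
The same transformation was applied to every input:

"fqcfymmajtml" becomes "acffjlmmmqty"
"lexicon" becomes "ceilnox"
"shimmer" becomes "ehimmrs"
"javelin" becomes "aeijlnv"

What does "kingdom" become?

dgikmno

What's happening: sort the characters into alphabetical order.
"kingdom" → "dgikmno".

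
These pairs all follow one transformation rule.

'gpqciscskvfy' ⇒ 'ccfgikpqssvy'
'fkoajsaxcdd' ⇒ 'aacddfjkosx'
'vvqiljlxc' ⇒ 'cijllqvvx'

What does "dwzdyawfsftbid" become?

abdddffistwwyz

Rule — sort the characters into alphabetical order.
So "dwzdyawfsftbid" becomes "abdddffistwwyz".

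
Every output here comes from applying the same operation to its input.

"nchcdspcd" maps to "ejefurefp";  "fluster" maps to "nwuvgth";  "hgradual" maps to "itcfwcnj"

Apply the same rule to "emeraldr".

Looking at the pairs, the operation is to shift every letter 2 places forward in the alphabet (wrapping around), then move the first character to the end.
On "emeraldr": the first step gives "gogtcnft", and the second then gives "ogtcnftg".

ogtcnftg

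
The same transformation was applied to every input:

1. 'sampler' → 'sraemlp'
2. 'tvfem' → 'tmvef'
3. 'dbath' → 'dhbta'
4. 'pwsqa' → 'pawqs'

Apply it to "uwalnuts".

uswtauln

The rule is to take characters alternately from the front and the back (1st, last, 2nd, 2nd-last, ...).
For "uwalnuts" the result is "uswtauln".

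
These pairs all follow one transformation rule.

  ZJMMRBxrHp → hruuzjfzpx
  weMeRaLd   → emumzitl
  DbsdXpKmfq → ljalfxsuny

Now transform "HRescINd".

pzmakqvl

What's happening: shift every letter 8 places forward in the alphabet (wrapping around), then convert every letter to lowercase.
Starting from "HRescINd": after the first operation, "PZmakQVl"; after the second, "pzmakqvl".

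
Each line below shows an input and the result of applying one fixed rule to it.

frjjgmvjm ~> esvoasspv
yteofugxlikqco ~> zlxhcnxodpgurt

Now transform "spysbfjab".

sjkbyhbko

The pattern: move the last 3 characters to the front (rotate right by 3), then shift every letter 9 places forward in the alphabet (wrapping around).
On "spysbfjab": the first step gives "jabspysbf", and the second then gives "sjkbyhbko".
(Check on "yteofugxlikqco": → "qcoyteofugxlik" → "zlxhcnxodpgurt" ✓)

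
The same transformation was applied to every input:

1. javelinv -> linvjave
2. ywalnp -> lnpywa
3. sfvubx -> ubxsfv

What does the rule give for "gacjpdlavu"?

dlavugacjp

The pattern: swap the front and back halves of the string.
For "gacjpdlavu" the result is "dlavugacjp".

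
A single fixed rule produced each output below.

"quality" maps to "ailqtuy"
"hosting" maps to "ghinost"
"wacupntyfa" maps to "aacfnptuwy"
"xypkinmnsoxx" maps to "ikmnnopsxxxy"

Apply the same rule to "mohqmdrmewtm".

The rule is to sort the characters into alphabetical order.
So "mohqmdrmewtm" becomes "dehmmmmoqrtw".

dehmmmmoqrtw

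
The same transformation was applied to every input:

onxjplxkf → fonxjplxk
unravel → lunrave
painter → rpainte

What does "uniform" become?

munifor

Looking at the pairs, the operation is to move the last character to the front.
"uniform" → "munifor".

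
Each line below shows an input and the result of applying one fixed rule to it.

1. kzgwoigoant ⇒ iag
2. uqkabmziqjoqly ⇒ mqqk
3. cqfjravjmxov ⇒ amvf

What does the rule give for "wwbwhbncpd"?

The transformation: keep one character in every 3, starting at position 3 (positions 3rd, 6th, 9th, ...), then move the first character to the end.
Applying that to "wwbwhbncpd" gives "bpb".

bpb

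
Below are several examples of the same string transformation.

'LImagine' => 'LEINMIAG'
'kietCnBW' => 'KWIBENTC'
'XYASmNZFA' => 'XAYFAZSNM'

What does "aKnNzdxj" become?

What's happening: take characters alternately from the front and the back (1st, last, 2nd, 2nd-last, ...), then convert every letter to uppercase.
For "aKnNzdxj", step one produces "ajKxndNz"; step two turns that into "AJKXNDNZ".

AJKXNDNZ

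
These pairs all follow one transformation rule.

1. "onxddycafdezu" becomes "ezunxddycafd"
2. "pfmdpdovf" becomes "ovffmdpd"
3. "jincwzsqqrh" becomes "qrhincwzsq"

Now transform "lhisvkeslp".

What's happening: delete the first character, then move the last 3 characters to the front (rotate right by 3).
On "lhisvkeslp": the first step gives "hisvkeslp", and the second then gives "slphisvke".

slphisvke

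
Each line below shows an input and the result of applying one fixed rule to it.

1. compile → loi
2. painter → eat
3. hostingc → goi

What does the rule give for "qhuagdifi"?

fhg

Rule — move the last 2 characters to the front (rotate right by 2), then keep one character in every 3, starting at position 1 (positions 1st, 4th, 7th, ...).
For "qhuagdifi" the result is "fhg".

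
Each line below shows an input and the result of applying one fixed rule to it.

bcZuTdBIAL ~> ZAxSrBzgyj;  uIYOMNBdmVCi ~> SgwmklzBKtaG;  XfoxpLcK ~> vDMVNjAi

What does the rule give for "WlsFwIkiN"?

uJQdUgIGl

What's happening: shift every letter 2 places backward in the alphabet (wrapping around), then flip the case of every letter.
Working it through for "WlsFwIkiN": intermediate "UjqDuGigL", final "uJQdUgIGl".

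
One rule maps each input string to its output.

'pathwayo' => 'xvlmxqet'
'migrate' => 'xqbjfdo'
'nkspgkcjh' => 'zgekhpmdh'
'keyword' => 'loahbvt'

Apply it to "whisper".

mbotefp

Looking at the pairs, the operation is to shift every letter 3 places backward in the alphabet (wrapping around), then move the last 3 characters to the front (rotate right by 3).
Starting from "whisper": after the first operation, "tefpmbo"; after the second, "mbotefp".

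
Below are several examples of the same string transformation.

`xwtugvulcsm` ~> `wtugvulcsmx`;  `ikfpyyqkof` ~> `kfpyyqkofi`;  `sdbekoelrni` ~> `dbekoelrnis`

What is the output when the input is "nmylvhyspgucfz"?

mylvhyspgucfzn

Rule — move the first character to the end.
Applying that to "nmylvhyspgucfz" gives "mylvhyspgucfzn".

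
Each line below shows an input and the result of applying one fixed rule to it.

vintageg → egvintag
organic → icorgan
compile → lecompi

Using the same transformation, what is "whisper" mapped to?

Rule — move the last 2 characters to the front (rotate right by 2).
Doing the same to "whisper": "erwhisp".

erwhisp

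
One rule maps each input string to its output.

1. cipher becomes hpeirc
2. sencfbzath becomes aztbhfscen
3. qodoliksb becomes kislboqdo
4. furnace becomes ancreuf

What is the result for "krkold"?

Each output is the input with this applied: move the last 3 characters to the front (rotate right by 3), then take characters alternately from the front and the back (1st, last, 2nd, 2nd-last, ...).
Starting from "krkold": after the first operation, "oldkrk"; after the second, "oklrdk".
(Check on "qodoliksb": → "ksbqodoli" → "kislboqdo" ✓)

oklrdk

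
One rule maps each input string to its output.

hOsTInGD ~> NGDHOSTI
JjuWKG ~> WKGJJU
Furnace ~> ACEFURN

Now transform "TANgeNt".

ENTTANG

In each case the input is transformed by: move the last 3 characters to the front (rotate right by 3), then convert every letter to uppercase.
Starting from "TANgeNt": after the first operation, "eNtTANg"; after the second, "ENTTANG".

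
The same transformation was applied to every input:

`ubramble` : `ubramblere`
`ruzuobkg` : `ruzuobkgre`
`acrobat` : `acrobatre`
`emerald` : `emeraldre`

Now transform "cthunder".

cthunderre

What's happening: append "re".
For "cthunder" the result is "cthunderre".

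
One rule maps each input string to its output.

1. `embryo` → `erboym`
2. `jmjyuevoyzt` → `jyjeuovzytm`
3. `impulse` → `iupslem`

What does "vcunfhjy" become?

vnuhfyjc

Each output is the input with this applied: swap each adjacent pair of characters (1↔2, 3↔4, ...), then move the first character to the end.
On "vcunfhjy": the first step gives "cvnuhfyj", and the second then gives "vnuhfyjc".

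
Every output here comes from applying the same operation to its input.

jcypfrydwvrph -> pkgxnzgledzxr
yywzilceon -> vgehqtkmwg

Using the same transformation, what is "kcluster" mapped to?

The pattern: shift every letter 8 places forward in the alphabet (wrapping around), then swap the first and last characters.
Starting from "kcluster": after the first operation, "sktcabmz"; after the second, "zktcabms".

zktcabms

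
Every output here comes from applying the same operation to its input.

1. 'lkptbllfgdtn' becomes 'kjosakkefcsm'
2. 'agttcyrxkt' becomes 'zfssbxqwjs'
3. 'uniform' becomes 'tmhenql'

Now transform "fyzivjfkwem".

The pattern: shift every letter 1 place backward in the alphabet (wrapping around).
So "fyzivjfkwem" becomes "exyhuiejvdl".

exyhuiejvdl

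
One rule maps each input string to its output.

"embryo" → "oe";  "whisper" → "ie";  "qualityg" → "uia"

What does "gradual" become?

Each output is the input with this applied: sort the characters into reverse alphabetical order, then keep only the vowels.
For "gradual", step one produces "urlgdaa"; step two turns that into "uaa".

uaa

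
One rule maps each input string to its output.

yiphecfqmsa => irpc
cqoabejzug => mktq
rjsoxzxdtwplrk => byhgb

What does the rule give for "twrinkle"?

Rule — shift every letter 10 places forward in the alphabet (wrapping around), then keep one character in every 3, starting at position 1 (positions 1st, 4th, 7th, ...).
Starting from "twrinkle": after the first operation, "dgbsxuvo"; after the second, "dsv".

dsv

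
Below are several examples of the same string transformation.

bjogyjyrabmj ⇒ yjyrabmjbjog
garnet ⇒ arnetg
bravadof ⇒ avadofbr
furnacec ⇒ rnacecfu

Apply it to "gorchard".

The pattern: swap the front and back halves of the string, then move the last 2 characters to the front (rotate right by 2).
On "gorchard": the first step gives "hardgorc", and the second then gives "rchardgo".

rchardgo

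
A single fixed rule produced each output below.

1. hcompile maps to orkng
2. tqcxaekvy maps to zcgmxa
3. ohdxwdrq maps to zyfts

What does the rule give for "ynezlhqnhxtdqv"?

bnjspjzvfsx

The transformation: shift every letter 2 places forward in the alphabet (wrapping around), then delete the first 3 characters.
On "ynezlhqnhxtdqv": the first step gives "apgbnjspjzvfsx", and the second then gives "bnjspjzvfsx".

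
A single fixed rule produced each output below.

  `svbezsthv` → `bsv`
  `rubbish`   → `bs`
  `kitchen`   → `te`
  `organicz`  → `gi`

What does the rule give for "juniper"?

ne

The rule is to keep one character in every 3, starting at position 3 (positions 3rd, 6th, 9th, ...).
Applying that to "juniper" gives "ne".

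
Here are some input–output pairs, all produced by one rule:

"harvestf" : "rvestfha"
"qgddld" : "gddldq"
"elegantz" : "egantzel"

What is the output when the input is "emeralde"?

Each output is the input with this applied: move the last 2 characters to the front (rotate right by 2), then swap the front and back halves of the string.
Working it through for "emeralde": intermediate "deemeral", final "eraldeem".

eraldeem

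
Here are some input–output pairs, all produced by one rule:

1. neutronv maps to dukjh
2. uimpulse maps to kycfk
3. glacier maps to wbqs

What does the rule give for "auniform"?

qkdyv

Rule — shift every letter 10 places backward in the alphabet (wrapping around), then delete the last 3 characters.
On "auniform" that produces "qkdyv".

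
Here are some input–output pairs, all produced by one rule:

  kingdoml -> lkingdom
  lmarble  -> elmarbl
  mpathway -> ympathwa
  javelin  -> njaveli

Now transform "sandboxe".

Each output is the input with this applied: move the last character to the front.
So "sandboxe" becomes "esandbox".

esandbox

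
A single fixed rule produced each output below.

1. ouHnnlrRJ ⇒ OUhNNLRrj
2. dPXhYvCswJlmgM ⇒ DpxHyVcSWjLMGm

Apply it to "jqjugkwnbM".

Rule — flip the case of every letter.
On "jqjugkwnbM" that produces "JQJUGKWNBm".

JQJUGKWNBm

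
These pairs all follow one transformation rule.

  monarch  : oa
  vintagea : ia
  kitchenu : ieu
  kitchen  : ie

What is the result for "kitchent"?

The transformation: keep every other character starting from the second (positions 2nd, 4th, 6th, ...), then keep only the vowels.
"kitchent" → "icet" → "ie".
(Check on "kitchenu": → "iceu" → "ieu" ✓)

ie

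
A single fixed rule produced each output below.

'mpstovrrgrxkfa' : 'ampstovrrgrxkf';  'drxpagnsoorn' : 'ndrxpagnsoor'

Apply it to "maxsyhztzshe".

emaxsyhztzsh

Each output is the input with this applied: move the last character to the front.
Doing the same to "maxsyhztzshe": "emaxsyhztzsh".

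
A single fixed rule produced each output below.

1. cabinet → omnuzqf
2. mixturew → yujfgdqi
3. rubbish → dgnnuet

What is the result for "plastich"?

Rule — shift every letter 12 places forward in the alphabet (wrapping around).
On "plastich" that produces "bxmefuot".

bxmefuot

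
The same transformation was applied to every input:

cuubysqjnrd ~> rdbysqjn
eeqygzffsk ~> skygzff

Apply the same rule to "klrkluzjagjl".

jlkluzjag

The rule is to delete the first 3 characters, then move the last 2 characters to the front (rotate right by 2).
So "klrkluzjagjl" becomes "jlkluzjag".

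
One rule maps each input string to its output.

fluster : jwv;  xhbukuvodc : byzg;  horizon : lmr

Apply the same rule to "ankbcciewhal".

efml

What's happening: keep one character in every 3, starting at position 1 (positions 1st, 4th, 7th, ...), then shift every letter 4 places forward in the alphabet (wrapping around).
"ankbcciewhal" → "abih" → "efml".
(Check on "horizon": → "hin" → "lmr" ✓)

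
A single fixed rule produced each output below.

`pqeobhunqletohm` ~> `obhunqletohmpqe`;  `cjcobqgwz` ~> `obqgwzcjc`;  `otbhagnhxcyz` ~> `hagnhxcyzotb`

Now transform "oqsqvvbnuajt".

qvvbnuajtoqs

The pattern: move the first 3 characters to the end (rotate left by 3).
On "oqsqvvbnuajt" that produces "qvvbnuajtoqs".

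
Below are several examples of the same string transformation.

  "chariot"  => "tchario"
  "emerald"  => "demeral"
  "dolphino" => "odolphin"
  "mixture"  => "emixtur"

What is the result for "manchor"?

In each case the input is transformed by: move the last character to the front.
Applying that to "manchor" gives "rmancho".

rmancho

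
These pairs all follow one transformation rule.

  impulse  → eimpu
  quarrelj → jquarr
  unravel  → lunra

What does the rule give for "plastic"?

cplas

Rule — move the last 3 characters to the front (rotate right by 3), then delete the first 2 characters.
For "plastic", step one produces "ticplas"; step two turns that into "cplas".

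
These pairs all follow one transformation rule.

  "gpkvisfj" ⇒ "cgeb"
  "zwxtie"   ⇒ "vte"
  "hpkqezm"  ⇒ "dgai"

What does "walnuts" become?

shqo

The transformation: shift every letter 4 places backward in the alphabet (wrapping around), then keep every other character starting from the first (positions 1st, 3rd, 5th, ...).
For "walnuts", step one produces "swhjqpo"; step two turns that into "shqo".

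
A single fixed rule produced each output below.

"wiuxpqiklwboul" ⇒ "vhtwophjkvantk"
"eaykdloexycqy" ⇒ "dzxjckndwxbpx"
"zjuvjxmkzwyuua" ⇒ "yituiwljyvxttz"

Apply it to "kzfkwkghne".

The pattern: shift every letter 1 place backward in the alphabet (wrapping around).
So "kzfkwkghne" becomes "jyejvjfgmd".

jyejvjfgmd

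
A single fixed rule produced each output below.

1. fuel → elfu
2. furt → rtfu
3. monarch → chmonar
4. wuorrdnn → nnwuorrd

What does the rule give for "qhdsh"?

The pattern: move the last 2 characters to the front (rotate right by 2).
"qhdsh" → "shqhd".

shqhd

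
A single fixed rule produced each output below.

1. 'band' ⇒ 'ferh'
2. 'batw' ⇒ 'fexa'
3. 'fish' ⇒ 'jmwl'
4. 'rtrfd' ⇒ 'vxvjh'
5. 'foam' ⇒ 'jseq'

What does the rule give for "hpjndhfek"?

ltnrhljio

Rule — shift every letter 4 places forward in the alphabet (wrapping around).
Applying that to "hpjndhfek" gives "ltnrhljio".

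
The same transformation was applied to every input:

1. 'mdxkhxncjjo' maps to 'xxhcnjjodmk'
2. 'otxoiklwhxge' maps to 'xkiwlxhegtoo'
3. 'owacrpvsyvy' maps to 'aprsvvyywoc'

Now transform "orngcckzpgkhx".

What's happening: swap each adjacent pair of characters (1↔2, 3↔4, ...), then move the first 3 characters to the end (rotate left by 3).
"orngcckzpgkhx" → "rogncczkgphkx" → "ncczkgphkxrog".

ncczkgphkxrog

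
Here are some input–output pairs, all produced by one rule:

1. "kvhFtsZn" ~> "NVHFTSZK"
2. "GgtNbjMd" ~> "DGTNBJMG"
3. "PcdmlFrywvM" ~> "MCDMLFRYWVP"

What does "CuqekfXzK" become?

KUQEKFXZC

In each case the input is transformed by: swap the first and last characters, then convert every letter to uppercase.
On "CuqekfXzK": the first step gives "KuqekfXzC", and the second then gives "KUQEKFXZC".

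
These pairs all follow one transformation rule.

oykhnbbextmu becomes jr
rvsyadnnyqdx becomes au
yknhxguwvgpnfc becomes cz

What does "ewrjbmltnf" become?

kc

The rule is to shift every letter 3 places backward in the alphabet (wrapping around), then keep only the last 2 characters.
Starting from "ewrjbmltnf": after the first operation, "btogyjiqkc"; after the second, "kc".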